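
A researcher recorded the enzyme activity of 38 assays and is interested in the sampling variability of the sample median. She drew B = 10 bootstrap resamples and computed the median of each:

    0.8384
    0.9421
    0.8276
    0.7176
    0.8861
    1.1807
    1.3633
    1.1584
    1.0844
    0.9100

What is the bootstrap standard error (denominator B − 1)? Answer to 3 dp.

Bootstrap SE is the standard deviation of the 10 replicate medians.
Mean of replicates: (0.8384 + 0.9421 + 0.8276 + 0.7176 + 0.8861 + 1.1807 + 1.3633 + 1.1584 + 1.0844 + 0.9100) / 10 = 9.90860 / 10 = 0.99086
Sum of squared deviations: (−0.15246)² + (−0.04876)² + (−0.16326)² + (−0.27326)² + (−0.10476)² + (+0.18984)² + (+0.37244)² + (+0.16754)² + (+0.09354)² + (−0.08086)² = 0.35603
Variance = 0.35603 / 9 = 0.03956
SE* = √0.03956

SE* = 0.199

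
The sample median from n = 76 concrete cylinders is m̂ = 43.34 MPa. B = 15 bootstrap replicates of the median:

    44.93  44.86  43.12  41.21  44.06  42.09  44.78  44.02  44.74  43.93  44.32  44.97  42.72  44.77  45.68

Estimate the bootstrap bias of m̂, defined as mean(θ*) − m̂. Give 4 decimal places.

mean(θ*) = (44.93 + 44.86 + 43.12 + 41.21 + 44.06 + 42.09 + 44.78 + 44.02 + 44.74 + 43.93 + 44.32 + 44.97 + 42.72 + 44.77 + 45.68) / 15 = 44.01333
bias = 44.01333 − 43.34

bias = +0.6733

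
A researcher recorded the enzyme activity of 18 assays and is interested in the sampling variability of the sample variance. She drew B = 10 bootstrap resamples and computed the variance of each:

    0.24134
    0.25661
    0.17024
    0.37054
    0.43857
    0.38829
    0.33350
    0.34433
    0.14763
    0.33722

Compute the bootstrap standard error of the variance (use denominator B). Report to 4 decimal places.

Bootstrap SE is the standard deviation of the 10 replicate variances.
Mean of replicates: (0.24134 + 0.25661 + 0.17024 + 0.37054 + 0.43857 + 0.38829 + 0.33350 + 0.34433 + 0.14763 + 0.33722) / 10 = 3.028270 / 10 = 0.302827
Sum of squared deviations: (−0.061487)² + (−0.046217)² + (−0.132587)² + (+0.067713)² + (+0.135743)² + (+0.085463)² + (+0.030673)² + (+0.041503)² + (−0.155197)² + (+0.034393)² = 0.081743
Variance = 0.081743 / 10 = 0.008174
SE* = √0.008174

SE* = 0.0904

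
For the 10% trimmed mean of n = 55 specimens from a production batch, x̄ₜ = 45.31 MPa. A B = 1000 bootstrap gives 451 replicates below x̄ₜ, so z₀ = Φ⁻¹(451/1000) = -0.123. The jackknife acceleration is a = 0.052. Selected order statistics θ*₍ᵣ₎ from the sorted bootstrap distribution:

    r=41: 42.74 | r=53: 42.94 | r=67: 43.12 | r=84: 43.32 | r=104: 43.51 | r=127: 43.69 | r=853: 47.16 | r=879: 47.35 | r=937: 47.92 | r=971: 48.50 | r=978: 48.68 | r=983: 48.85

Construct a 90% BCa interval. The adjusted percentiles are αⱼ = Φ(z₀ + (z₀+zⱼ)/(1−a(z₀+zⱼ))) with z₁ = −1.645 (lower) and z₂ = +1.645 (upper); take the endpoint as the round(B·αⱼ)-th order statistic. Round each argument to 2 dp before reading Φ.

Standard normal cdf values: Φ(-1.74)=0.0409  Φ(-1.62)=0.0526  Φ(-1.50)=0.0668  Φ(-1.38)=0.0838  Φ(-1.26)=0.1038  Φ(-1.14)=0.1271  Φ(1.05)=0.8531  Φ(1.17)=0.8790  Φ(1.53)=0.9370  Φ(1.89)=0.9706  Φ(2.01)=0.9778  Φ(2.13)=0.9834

Lower: z₀ + z₁ = -0.123 + (-1.645) = -1.768; 1 − a(z₀+z₁) = 1 − (0.052)(-1.768) = 1.0919; argument = -0.123 + (-1.768)/1.0919 = -1.7421 → -1.74.
α₁ = Φ(-1.74) = 0.0409; rank = round(1000 × 0.0409) = 41; θ*₍41₎ = 42.74.
Upper: z₀ + z₂ = 1.522; 1 − a(z₀+z₂) = 0.9209; argument = 1.5298 → 1.53; α₂ = 0.9370; rank = 937; θ*₍937₎ = 47.92.

(42.74, 47.92)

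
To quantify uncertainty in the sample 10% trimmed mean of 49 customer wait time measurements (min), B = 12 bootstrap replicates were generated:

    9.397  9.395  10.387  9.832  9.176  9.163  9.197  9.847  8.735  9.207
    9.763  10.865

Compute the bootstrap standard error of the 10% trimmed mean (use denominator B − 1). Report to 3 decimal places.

Bootstrap SE is the standard deviation of the 12 replicate 10% trimmed means.
Mean of replicates: (9.397 + 9.395 + 10.387 + 9.832 + 9.176 + 9.163 + 9.197 + 9.847 + 8.735 + 9.207 + 9.763 + 10.865) / 12 = 114.9640 / 12 = 9.5803
Sum of squared deviations: (−0.1833)² + (−0.1853)² + (+0.8067)² + (+0.2517)² + (−0.4043)² + (−0.4173)² + (−0.3833)² + (+0.2667)² + (−0.8453)² + (−0.3733)² + (+0.1827)² + (+1.2847)² = 3.8754
Variance = 3.8754 / 11 = 0.3523
SE* = √0.3523

SE* = 0.594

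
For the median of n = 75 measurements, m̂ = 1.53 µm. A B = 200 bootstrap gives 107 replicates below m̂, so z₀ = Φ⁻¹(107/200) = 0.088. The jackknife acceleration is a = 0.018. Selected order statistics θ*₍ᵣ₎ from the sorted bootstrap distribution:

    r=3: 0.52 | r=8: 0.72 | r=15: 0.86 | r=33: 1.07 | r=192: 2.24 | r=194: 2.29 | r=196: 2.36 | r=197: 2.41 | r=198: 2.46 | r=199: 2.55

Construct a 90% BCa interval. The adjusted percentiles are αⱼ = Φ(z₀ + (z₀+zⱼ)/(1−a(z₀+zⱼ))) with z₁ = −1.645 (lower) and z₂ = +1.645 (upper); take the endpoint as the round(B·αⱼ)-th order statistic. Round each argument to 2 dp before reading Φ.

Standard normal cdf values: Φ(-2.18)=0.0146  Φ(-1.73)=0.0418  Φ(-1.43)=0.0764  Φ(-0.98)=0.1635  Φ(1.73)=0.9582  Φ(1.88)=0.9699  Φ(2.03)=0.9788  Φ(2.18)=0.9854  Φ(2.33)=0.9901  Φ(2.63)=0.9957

Lower: z₀ + z₁ = 0.088 + (-1.645) = -1.557; 1 − a(z₀+z₁) = 1 − (0.018)(-1.557) = 1.0280; argument = 0.088 + (-1.557)/1.0280 = -1.4266 → -1.43.
α₁ = Φ(-1.43) = 0.0764; rank = round(200 × 0.0764) = 15; θ*₍15₎ = 0.86.
Upper: z₀ + z₂ = 1.733; 1 − a(z₀+z₂) = 0.9688; argument = 1.8768 → 1.88; α₂ = 0.9699; rank = 194; θ*₍194₎ = 2.29.

(0.86, 2.29)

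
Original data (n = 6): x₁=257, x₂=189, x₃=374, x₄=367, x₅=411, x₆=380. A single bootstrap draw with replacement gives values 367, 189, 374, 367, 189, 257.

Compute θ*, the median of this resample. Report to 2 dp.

Sorted: 189, 189, 257, 367, 367, 374
Median = average of the two middle values = 312.00

θ* = 312.00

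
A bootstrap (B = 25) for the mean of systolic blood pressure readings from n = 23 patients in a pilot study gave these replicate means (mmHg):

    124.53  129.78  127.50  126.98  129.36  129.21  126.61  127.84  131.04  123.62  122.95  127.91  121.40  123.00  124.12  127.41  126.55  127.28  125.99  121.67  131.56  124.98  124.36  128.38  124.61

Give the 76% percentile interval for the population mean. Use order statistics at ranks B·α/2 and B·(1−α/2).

(122.95, 129.36)

Sorted replicates: 121.40, 121.67, 122.95, 123.00, 123.62, 124.12, 124.36, 124.53, 124.61, 124.98, 125.99, 126.55, 126.61, 126.98, 127.28, 127.41, 127.50, 127.84, 127.91, 128.38, 129.21, 129.36, 129.78, 131.04, 131.56
α = 0.24; lower rank = 25 × 0.120 = 3; upper rank = 25 × 0.880 = 22.
The 3rd smallest replicate is 122.95; the 22nd is 129.36.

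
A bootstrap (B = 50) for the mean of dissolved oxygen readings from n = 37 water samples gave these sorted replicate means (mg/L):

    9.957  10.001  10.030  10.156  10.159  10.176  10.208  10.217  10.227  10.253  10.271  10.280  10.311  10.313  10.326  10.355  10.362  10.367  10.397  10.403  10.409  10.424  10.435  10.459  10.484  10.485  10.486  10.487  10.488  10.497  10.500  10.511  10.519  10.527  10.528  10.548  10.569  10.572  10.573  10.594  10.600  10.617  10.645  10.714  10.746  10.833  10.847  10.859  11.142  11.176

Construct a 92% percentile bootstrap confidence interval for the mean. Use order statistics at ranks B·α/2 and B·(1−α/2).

α = 0.08; lower rank = 50 × 0.040 = 2; upper rank = 50 × 0.960 = 48.
The 2nd smallest replicate is 10.001; the 48th is 10.859.

(10.001, 10.859)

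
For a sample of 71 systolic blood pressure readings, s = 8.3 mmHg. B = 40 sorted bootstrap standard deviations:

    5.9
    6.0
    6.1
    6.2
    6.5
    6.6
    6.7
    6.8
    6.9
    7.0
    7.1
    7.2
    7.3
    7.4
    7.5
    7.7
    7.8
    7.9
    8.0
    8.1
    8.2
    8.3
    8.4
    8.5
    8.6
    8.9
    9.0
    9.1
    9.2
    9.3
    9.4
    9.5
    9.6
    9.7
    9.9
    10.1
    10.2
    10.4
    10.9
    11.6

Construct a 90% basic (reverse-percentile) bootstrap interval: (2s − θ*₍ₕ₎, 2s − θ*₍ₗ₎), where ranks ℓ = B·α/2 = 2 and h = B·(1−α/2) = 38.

(6.2, 10.6)

Percentile endpoints at ranks 2 and 38: θ*₍2₎ = 6.0, θ*₍38₎ = 10.4.
Basic interval reflects these around s:
  lower = 2 × 8.3 − 10.4 = 6.2
  upper = 2 × 8.3 − 6.0 = 10.6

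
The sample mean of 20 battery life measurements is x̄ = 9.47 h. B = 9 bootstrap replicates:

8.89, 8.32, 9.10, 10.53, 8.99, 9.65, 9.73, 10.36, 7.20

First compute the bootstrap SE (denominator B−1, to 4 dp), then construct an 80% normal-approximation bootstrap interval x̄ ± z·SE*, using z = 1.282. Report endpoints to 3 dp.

(8.147, 10.793)

Mean of replicates = 9.1967; sum of squared deviations = 8.5224; SE* = √(8.5224/8) = 1.0321
Margin = 1.282 × 1.0321 = 1.3232
Interval: 9.47 ± 1.3232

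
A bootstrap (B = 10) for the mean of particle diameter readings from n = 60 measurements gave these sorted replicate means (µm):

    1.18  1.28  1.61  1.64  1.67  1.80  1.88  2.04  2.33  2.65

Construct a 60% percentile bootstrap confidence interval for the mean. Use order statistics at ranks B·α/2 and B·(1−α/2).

α = 0.40; lower rank = 10 × 0.200 = 2; upper rank = 10 × 0.800 = 8.
The 2nd smallest replicate is 1.28; the 8th is 2.04.

(1.28, 2.04)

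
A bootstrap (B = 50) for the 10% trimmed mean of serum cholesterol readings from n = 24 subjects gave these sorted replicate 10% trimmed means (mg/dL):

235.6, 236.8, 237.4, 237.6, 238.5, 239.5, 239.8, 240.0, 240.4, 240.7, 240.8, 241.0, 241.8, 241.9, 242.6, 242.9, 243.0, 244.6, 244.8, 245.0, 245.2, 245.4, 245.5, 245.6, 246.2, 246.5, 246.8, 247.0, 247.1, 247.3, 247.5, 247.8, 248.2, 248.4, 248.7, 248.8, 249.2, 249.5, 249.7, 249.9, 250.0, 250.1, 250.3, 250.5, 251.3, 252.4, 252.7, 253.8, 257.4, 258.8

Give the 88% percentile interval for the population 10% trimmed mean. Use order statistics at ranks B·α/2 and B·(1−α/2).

α = 0.12; lower rank = 50 × 0.060 = 3; upper rank = 50 × 0.940 = 47.
The 3rd smallest replicate is 237.4; the 47th is 252.7.

(237.4, 252.7)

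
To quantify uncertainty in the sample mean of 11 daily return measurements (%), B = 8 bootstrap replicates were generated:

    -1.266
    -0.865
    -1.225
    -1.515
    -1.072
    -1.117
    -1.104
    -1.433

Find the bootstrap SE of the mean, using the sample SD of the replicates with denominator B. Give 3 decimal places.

SE* = 0.195

Bootstrap SE is the standard deviation of the 8 replicate means.
Mean of replicates: ((-1.266) + (-0.865) + (-1.225) + (-1.515) + (-1.072) + (-1.117) + (-1.104) + (-1.433)) / 8 = -9.5970 / 8 = -1.1996
Sum of squared deviations: (−0.0664)² + (+0.3346)² + (−0.0254)² + (−0.3154)² + (+0.1276)² + (+0.0826)² + (+0.0956)² + (−0.2334)² = 0.3032
Variance = 0.3032 / 8 = 0.0379
SE* = √0.0379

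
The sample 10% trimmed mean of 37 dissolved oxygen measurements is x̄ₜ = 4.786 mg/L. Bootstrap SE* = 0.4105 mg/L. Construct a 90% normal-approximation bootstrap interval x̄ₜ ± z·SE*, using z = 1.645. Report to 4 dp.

Margin = 1.645 × 0.4105 = 0.67527
Interval: 4.786 ± 0.67527

(4.1107, 5.4613)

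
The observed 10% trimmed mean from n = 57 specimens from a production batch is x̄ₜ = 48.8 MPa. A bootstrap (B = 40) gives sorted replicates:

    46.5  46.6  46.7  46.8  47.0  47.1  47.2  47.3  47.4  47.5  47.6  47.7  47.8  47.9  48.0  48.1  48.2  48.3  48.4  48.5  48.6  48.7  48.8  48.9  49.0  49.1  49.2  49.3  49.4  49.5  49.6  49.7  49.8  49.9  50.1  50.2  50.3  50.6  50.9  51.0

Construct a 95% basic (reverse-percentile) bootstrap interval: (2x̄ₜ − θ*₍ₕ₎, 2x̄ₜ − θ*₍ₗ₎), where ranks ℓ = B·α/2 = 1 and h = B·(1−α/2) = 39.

(46.7, 51.1)

Percentile endpoints at ranks 1 and 39: θ*₍1₎ = 46.5, θ*₍39₎ = 50.9.
Basic interval reflects these around x̄ₜ:
  lower = 2 × 48.8 − 50.9 = 46.7
  upper = 2 × 48.8 − 46.5 = 51.1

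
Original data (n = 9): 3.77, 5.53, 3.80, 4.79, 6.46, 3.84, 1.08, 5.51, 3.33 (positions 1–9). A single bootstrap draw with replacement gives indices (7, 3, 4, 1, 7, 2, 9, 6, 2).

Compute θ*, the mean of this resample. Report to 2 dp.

θ* = 3.64

Resample values: 1.08, 3.80, 4.79, 3.77, 1.08, 5.53, 3.33, 3.84, 5.53.
Mean = (1.08 + 3.80 + 4.79 + 3.77 + 1.08 + 5.53 + 3.33 + 3.84 + 5.53) / 9 = 32.750 / 9 = 3.64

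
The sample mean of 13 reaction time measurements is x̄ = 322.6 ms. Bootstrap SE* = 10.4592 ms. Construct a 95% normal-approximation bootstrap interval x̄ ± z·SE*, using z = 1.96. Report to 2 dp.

Margin = 1.96 × 10.4592 = 20.500
Interval: 322.6 ± 20.500

(302.10, 343.10)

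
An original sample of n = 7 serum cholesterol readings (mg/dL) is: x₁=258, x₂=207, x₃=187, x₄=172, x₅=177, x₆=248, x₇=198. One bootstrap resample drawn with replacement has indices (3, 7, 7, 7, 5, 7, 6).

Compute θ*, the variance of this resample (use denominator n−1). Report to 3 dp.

Resample values: 187, 198, 198, 198, 177, 198, 248.
Mean = 200.5714; sum of squared deviations = 3015.7143
s² = 3015.7143 / 6 = 502.6190

θ* = 502.619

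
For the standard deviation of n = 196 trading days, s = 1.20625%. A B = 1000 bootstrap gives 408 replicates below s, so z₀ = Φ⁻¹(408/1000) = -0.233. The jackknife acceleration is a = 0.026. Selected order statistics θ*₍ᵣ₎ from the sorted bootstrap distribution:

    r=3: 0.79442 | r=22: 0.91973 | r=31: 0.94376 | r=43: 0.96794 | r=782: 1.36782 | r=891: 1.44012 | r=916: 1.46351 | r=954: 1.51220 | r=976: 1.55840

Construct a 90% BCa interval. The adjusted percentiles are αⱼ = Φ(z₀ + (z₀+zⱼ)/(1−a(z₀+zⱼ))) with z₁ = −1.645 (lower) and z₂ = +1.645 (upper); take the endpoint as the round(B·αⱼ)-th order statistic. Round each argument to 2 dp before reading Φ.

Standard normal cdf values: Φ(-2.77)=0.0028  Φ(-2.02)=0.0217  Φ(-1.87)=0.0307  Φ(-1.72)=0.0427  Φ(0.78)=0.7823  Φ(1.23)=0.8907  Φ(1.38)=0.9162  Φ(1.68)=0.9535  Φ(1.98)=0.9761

Lower: z₀ + z₁ = -0.233 + (-1.645) = -1.878; 1 − a(z₀+z₁) = 1 − (0.026)(-1.878) = 1.0488; argument = -0.233 + (-1.878)/1.0488 = -2.0236 → -2.02.
α₁ = Φ(-2.02) = 0.0217; rank = round(1000 × 0.0217) = 22; θ*₍22₎ = 0.91973.
Upper: z₀ + z₂ = 1.412; 1 − a(z₀+z₂) = 0.9633; argument = 1.2328 → 1.23; α₂ = 0.8907; rank = 891; θ*₍891₎ = 1.44012.

(0.91973, 1.44012)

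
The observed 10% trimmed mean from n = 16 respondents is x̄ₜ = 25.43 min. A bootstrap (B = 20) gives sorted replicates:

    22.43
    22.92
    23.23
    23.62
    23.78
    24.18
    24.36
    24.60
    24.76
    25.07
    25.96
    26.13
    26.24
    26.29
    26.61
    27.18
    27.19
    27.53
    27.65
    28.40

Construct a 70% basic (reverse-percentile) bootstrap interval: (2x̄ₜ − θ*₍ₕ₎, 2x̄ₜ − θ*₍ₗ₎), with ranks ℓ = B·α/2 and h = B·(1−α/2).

(23.67, 27.63)

Percentile endpoints at ranks 3 and 17: θ*₍3₎ = 23.23, θ*₍17₎ = 27.19.
Basic interval reflects these around x̄ₜ:
  lower = 2 × 25.43 − 27.19 = 23.67
  upper = 2 × 25.43 − 23.23 = 27.63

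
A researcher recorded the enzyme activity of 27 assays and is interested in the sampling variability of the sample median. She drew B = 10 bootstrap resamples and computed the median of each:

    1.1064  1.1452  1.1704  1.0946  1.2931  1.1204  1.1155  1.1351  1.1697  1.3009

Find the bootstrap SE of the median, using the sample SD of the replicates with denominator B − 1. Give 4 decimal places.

Bootstrap SE is the standard deviation of the 10 replicate medians.
Mean of replicates: (1.1064 + 1.1452 + 1.1704 + 1.0946 + 1.2931 + 1.1204 + 1.1155 + 1.1351 + 1.1697 + 1.3009) / 10 = 11.65130 / 10 = 1.16513
Sum of squared deviations: (−0.05873)² + (−0.01993)² + (+0.00527)² + (−0.07053)² + (+0.12797)² + (−0.04473)² + (−0.04963)² + (−0.03003)² + (+0.00457)² + (+0.13577)² = 0.04905
Variance = 0.04905 / 9 = 0.00545
SE* = √0.00545

SE* = 0.0738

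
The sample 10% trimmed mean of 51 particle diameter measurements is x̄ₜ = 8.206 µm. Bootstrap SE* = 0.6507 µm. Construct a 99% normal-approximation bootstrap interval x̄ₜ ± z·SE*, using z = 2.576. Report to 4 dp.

Margin = 2.576 × 0.6507 = 1.67620
Interval: 8.206 ± 1.67620

(6.5298, 9.8822)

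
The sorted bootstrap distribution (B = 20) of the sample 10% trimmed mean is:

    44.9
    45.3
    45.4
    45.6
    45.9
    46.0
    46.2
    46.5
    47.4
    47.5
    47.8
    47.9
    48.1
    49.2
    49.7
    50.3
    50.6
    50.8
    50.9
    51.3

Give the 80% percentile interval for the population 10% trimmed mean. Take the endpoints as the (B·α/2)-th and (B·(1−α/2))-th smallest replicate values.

(45.3, 50.8)

α = 0.20; lower rank = 20 × 0.100 = 2; upper rank = 20 × 0.900 = 18.
The 2nd smallest replicate is 45.3; the 18th is 50.8.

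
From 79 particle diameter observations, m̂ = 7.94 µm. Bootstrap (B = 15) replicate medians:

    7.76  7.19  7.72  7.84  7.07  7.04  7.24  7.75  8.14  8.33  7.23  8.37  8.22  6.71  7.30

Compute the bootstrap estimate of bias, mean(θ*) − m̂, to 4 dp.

mean(θ*) = (7.76 + 7.19 + 7.72 + 7.84 + 7.07 + 7.04 + 7.24 + 7.75 + 8.14 + 8.33 + 7.23 + 8.37 + 8.22 + 6.71 + 7.30) / 15 = 7.59400
bias = 7.59400 − 7.94

bias = −0.3460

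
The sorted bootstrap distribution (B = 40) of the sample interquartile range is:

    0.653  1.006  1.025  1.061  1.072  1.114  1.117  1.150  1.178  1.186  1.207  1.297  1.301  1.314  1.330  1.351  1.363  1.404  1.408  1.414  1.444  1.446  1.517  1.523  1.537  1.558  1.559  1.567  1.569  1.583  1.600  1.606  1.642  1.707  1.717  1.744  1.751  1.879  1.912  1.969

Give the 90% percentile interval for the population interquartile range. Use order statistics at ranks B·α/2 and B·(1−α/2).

(1.006, 1.879)

α = 0.10; lower rank = 40 × 0.050 = 2; upper rank = 40 × 0.950 = 38.
The 2nd smallest replicate is 1.006; the 38th is 1.879.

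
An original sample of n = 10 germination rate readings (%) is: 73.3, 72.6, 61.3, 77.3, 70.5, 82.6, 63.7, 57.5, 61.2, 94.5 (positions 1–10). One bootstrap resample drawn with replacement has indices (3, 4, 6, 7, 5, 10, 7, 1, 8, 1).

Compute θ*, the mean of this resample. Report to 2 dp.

Resample values: 61.3, 77.3, 82.6, 63.7, 70.5, 94.5, 63.7, 73.3, 57.5, 73.3.
Mean = (61.3 + 77.3 + 82.6 + 63.7 + 70.5 + 94.5 + 63.7 + 73.3 + 57.5 + 73.3) / 10 = 717.70 / 10 = 71.77

θ* = 71.77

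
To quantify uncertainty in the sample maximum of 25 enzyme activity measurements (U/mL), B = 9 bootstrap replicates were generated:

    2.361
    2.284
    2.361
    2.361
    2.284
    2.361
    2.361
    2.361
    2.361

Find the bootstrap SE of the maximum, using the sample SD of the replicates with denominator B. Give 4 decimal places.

SE* = 0.0320

Bootstrap SE is the standard deviation of the 9 replicate maximums.
Mean of replicates: (2.361 + 2.284 + 2.361 + 2.361 + 2.284 + 2.361 + 2.361 + 2.361 + 2.361) / 9 = 21.095000 / 9 = 2.343889
Sum of squared deviations: (+0.017111)² + (−0.059889)² + (+0.017111)² + (+0.017111)² + (−0.059889)² + (+0.017111)² + (+0.017111)² + (+0.017111)² + (+0.017111)² = 0.009223
Variance = 0.009223 / 9 = 0.001025
SE* = √0.001025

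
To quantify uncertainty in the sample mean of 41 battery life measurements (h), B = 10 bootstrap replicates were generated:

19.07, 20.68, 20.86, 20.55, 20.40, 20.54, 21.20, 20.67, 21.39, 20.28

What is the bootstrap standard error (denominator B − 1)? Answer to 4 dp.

Bootstrap SE is the standard deviation of the 10 replicate means.
Mean of replicates: (19.07 + 20.68 + 20.86 + 20.55 + 20.40 + 20.54 + 21.20 + 20.67 + 21.39 + 20.28) / 10 = 205.64000 / 10 = 20.56400
Sum of squared deviations: (−1.49400)² + (+0.11600)² + (+0.29600)² + (−0.01400)² + (−0.16400)² + (−0.02400)² + (+0.63600)² + (+0.10600)² + (+0.82600)² + (−0.28400)² = 3.53944
Variance = 3.53944 / 9 = 0.39327
SE* = √0.39327

SE* = 0.6271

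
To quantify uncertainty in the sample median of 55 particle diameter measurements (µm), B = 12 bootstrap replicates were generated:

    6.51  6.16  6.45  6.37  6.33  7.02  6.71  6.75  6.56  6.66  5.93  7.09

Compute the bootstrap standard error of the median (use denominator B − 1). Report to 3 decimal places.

Bootstrap SE is the standard deviation of the 12 replicate medians.
Mean of replicates: (6.51 + 6.16 + 6.45 + 6.37 + 6.33 + 7.02 + 6.71 + 6.75 + 6.56 + 6.66 + 5.93 + 7.09) / 12 = 78.5400 / 12 = 6.5450
Sum of squared deviations: (−0.0350)² + (−0.3850)² + (−0.0950)² + (−0.1750)² + (−0.2150)² + (+0.4750)² + (+0.1650)² + (+0.2050)² + (+0.0150)² + (+0.1150)² + (−0.6150)² + (+0.5450)² = 1.2189
Variance = 1.2189 / 11 = 0.1108
SE* = √0.1108

SE* = 0.333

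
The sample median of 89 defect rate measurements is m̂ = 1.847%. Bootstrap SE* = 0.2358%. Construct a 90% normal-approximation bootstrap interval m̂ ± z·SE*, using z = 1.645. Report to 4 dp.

Margin = 1.645 × 0.2358 = 0.38789
Interval: 1.847 ± 0.38789

(1.4591, 2.2349)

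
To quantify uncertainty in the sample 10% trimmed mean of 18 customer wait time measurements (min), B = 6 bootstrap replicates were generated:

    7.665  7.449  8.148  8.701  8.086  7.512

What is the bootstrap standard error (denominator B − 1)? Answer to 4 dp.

Bootstrap SE is the standard deviation of the 6 replicate 10% trimmed means.
Mean of replicates: (7.665 + 7.449 + 8.148 + 8.701 + 8.086 + 7.512) / 6 = 47.56100 / 6 = 7.92683
Sum of squared deviations: (−0.26183)² + (−0.47783)² + (+0.22117)² + (+0.77417)² + (+0.15917)² + (−0.41483)² = 1.14255
Variance = 1.14255 / 5 = 0.22851
SE* = √0.22851

SE* = 0.4780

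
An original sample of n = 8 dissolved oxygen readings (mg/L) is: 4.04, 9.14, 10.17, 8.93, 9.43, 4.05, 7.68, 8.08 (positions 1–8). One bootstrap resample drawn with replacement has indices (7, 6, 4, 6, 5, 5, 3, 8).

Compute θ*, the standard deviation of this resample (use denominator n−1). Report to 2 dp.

Resample values: 7.68, 4.05, 8.93, 4.05, 9.43, 9.43, 10.17, 8.08.
Mean = 7.7275; sum of squared deviations = 40.3834
s² = 40.3834 / 7 = 5.7691
s = √5.7691 = 2.40

θ* = 2.40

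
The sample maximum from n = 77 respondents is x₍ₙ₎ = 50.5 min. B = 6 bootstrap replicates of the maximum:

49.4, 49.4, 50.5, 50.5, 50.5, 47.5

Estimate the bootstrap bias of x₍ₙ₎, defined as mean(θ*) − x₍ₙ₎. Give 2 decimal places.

bias = −0.87

mean(θ*) = (49.4 + 49.4 + 50.5 + 50.5 + 50.5 + 47.5) / 6 = 49.633
bias = 49.633 − 50.5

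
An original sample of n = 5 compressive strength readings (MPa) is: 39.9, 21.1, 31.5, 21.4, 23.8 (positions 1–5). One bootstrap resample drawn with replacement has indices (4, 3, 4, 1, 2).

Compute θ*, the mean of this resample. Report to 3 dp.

θ* = 27.060

Resample values: 21.4, 31.5, 21.4, 39.9, 21.1.
Mean = (21.4 + 31.5 + 21.4 + 39.9 + 21.1) / 5 = 135.30 / 5 = 27.060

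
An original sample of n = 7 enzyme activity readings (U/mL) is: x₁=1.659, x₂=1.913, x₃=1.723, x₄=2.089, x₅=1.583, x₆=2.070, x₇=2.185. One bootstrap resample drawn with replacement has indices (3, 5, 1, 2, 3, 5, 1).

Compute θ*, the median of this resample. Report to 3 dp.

θ* = 1.659

Resample values: 1.723, 1.583, 1.659, 1.913, 1.723, 1.583, 1.659.
Sorted: 1.583, 1.583, 1.659, 1.659, 1.723, 1.723, 1.913
Median = middle value = 1.659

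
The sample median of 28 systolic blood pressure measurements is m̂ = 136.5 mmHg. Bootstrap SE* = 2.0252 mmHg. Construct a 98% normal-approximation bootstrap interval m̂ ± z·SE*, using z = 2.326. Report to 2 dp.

Margin = 2.326 × 2.0252 = 4.711
Interval: 136.5 ± 4.711

(131.79, 141.21)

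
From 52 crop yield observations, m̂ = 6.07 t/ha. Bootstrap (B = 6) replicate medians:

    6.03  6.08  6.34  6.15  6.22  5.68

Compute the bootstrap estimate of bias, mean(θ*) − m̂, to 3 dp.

mean(θ*) = (6.03 + 6.08 + 6.34 + 6.15 + 6.22 + 5.68) / 6 = 6.0833
bias = 6.0833 − 6.07

bias = +0.013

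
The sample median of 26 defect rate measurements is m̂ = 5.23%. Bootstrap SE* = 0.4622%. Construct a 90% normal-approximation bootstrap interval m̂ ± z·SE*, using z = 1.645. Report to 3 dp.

Margin = 1.645 × 0.4622 = 0.7603
Interval: 5.23 ± 0.7603

(4.470, 5.990)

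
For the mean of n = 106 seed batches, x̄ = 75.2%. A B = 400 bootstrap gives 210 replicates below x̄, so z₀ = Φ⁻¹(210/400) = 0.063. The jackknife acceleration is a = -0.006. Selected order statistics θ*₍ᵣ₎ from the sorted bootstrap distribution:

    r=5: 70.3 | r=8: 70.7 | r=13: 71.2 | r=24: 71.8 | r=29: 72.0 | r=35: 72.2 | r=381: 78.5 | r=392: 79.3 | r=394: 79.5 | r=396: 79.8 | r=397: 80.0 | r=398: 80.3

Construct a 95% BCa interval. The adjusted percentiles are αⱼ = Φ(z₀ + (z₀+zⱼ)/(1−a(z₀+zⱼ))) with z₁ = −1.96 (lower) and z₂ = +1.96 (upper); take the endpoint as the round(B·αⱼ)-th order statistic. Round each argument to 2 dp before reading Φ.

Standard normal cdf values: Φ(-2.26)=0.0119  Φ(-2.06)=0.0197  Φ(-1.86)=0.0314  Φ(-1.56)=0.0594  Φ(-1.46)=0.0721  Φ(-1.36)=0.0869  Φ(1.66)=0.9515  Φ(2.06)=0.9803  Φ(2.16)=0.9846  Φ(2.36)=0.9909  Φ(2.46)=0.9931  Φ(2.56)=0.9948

Lower: z₀ + z₁ = 0.063 + (-1.960) = -1.897; 1 − a(z₀+z₁) = 1 − (-0.006)(-1.897) = 0.9886; argument = 0.063 + (-1.897)/0.9886 = -1.8558 → -1.86.
α₁ = Φ(-1.86) = 0.0314; rank = round(400 × 0.0314) = 13; θ*₍13₎ = 71.2.
Upper: z₀ + z₂ = 2.023; 1 − a(z₀+z₂) = 1.0121; argument = 2.0617 → 2.06; α₂ = 0.9803; rank = 392; θ*₍392₎ = 79.3.

(71.2, 79.3)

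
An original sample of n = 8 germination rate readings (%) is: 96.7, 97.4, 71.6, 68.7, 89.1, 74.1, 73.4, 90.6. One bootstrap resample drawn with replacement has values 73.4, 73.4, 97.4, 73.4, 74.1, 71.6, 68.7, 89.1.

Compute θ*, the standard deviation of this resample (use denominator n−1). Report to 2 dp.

Mean = 77.6375; sum of squared deviations = 704.6588
s² = 704.6588 / 7 = 100.6655
s = √100.6655 = 10.03

θ* = 10.03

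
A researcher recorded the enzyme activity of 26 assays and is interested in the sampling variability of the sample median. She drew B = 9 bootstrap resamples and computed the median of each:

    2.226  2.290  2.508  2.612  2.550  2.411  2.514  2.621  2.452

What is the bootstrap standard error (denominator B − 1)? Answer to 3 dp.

SE* = 0.136

Bootstrap SE is the standard deviation of the 9 replicate medians.
Mean of replicates: (2.226 + 2.290 + 2.508 + 2.612 + 2.550 + 2.411 + 2.514 + 2.621 + 2.452) / 9 = 22.1840 / 9 = 2.4649
Sum of squared deviations: (−0.2389)² + (−0.1749)² + (+0.0431)² + (+0.1471)² + (+0.0851)² + (−0.0539)² + (+0.0491)² + (+0.1561)² + (−0.0129)² = 0.1483
Variance = 0.1483 / 8 = 0.0185
SE* = √0.0185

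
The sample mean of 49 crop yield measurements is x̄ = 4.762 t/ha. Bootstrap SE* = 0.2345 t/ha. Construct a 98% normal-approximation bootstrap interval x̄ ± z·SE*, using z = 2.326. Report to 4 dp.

Margin = 2.326 × 0.2345 = 0.54545
Interval: 4.762 ± 0.54545

(4.2166, 5.3074)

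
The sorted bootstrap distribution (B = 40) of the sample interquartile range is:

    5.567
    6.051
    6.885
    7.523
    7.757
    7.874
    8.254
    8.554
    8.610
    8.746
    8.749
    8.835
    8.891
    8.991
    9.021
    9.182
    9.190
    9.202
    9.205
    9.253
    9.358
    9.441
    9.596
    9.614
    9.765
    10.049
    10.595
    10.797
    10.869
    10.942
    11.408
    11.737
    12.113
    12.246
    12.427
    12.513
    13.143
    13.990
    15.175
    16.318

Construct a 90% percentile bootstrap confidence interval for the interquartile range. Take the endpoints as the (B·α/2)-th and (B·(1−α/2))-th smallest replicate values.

(6.051, 13.990)

α = 0.10; lower rank = 40 × 0.050 = 2; upper rank = 40 × 0.950 = 38.
The 2nd smallest replicate is 6.051; the 38th is 13.990.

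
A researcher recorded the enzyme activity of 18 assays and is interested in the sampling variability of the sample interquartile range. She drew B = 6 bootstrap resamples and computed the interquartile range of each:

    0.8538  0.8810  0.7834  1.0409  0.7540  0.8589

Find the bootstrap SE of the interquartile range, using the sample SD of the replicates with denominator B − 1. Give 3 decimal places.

Bootstrap SE is the standard deviation of the 6 replicate interquartile ranges.
Mean of replicates: (0.8538 + 0.8810 + 0.7834 + 1.0409 + 0.7540 + 0.8589) / 6 = 5.17200 / 6 = 0.86200
Sum of squared deviations: (−0.00820)² + (+0.01900)² + (−0.07860)² + (+0.17890)² + (−0.10800)² + (−0.00310)² = 0.05029
Variance = 0.05029 / 5 = 0.01006
SE* = √0.01006

SE* = 0.100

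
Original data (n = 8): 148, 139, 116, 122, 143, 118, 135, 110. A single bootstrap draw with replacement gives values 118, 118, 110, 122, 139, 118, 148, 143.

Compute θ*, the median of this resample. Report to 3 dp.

θ* = 120.000

Sorted: 110, 118, 118, 118, 122, 139, 143, 148
Median = average of the two middle values = 120.000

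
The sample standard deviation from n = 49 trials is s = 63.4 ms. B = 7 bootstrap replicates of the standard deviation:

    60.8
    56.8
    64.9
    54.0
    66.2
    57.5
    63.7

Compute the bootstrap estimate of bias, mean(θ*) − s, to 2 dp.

bias = −2.84

mean(θ*) = (60.8 + 56.8 + 64.9 + 54.0 + 66.2 + 57.5 + 63.7) / 7 = 60.557
bias = 60.557 − 63.4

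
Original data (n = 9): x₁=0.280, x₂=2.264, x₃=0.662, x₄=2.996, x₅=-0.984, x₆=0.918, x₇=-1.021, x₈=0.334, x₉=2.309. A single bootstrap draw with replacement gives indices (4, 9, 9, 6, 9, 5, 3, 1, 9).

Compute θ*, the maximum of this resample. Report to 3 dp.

θ* = 2.996

Resample values: 2.996, 2.309, 2.309, 0.918, 2.309, -0.984, 0.662, 0.280, 2.309.
Maximum = 2.996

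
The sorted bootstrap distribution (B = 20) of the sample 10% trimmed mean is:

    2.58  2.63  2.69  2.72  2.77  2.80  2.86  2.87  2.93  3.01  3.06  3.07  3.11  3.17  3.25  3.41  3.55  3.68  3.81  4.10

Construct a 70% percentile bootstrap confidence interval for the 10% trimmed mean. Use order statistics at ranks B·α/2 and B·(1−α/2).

α = 0.30; lower rank = 20 × 0.150 = 3; upper rank = 20 × 0.850 = 17.
The 3rd smallest replicate is 2.69; the 17th is 3.55.

(2.69, 3.55)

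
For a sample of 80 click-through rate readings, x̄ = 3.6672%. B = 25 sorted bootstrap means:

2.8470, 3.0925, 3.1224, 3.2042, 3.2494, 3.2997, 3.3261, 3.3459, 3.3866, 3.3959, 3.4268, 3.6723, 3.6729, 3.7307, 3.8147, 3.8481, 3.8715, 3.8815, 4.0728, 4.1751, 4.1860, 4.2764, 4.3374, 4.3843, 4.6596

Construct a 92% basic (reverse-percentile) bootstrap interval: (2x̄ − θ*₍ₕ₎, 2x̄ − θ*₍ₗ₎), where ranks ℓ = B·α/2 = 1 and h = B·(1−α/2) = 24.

(2.9501, 4.4874)

Percentile endpoints at ranks 1 and 24: θ*₍1₎ = 2.8470, θ*₍24₎ = 4.3843.
Basic interval reflects these around x̄:
  lower = 2 × 3.6672 − 4.3843 = 2.9501
  upper = 2 × 3.6672 − 2.8470 = 4.4874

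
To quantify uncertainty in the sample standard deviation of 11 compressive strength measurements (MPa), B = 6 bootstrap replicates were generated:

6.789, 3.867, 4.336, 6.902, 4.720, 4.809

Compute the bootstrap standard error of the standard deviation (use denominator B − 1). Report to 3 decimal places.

SE* = 1.290

Bootstrap SE is the standard deviation of the 6 replicate standard deviations.
Mean of replicates: (6.789 + 3.867 + 4.336 + 6.902 + 4.720 + 4.809) / 6 = 31.4230 / 6 = 5.2372
Sum of squared deviations: (+1.5518)² + (−1.3702)² + (−0.9012)² + (+1.6648)² + (−0.5172)² + (−0.4282)² = 8.3201
Variance = 8.3201 / 5 = 1.6640
SE* = √1.6640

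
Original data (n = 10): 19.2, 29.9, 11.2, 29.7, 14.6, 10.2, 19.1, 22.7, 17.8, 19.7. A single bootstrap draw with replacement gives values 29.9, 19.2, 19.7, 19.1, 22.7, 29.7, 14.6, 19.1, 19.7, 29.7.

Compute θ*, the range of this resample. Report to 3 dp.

Range = 29.9 − 14.6 = 15.300

θ* = 15.300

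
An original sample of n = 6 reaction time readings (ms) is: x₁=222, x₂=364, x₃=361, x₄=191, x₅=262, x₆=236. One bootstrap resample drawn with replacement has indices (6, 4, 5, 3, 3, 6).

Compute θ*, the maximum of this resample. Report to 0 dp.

θ* = 361

Resample values: 236, 191, 262, 361, 361, 236.
Maximum = 361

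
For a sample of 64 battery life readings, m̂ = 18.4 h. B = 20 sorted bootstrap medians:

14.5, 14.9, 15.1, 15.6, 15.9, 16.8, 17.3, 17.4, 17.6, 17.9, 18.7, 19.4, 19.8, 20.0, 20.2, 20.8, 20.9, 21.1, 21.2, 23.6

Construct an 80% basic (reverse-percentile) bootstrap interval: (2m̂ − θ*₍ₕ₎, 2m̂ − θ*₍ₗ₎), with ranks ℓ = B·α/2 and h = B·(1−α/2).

Percentile endpoints at ranks 2 and 18: θ*₍2₎ = 14.9, θ*₍18₎ = 21.1.
Basic interval reflects these around m̂:
  lower = 2 × 18.4 − 21.1 = 15.7
  upper = 2 × 18.4 − 14.9 = 21.9

(15.7, 21.9)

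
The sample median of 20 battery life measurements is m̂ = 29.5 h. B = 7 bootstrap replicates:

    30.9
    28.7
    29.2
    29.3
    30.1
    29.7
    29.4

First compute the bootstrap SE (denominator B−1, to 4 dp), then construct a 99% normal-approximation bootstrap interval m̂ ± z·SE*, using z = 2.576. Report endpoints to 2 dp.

Mean of replicates = 29.6143; sum of squared deviations = 3.0486; SE* = √(3.0486/6) = 0.7128
Margin = 2.576 × 0.7128 = 1.836
Interval: 29.5 ± 1.836

(27.66, 31.34)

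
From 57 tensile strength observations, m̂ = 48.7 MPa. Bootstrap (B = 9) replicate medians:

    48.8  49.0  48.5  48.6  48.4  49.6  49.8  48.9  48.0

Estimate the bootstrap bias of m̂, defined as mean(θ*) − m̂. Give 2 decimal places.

mean(θ*) = (48.8 + 49.0 + 48.5 + 48.6 + 48.4 + 49.6 + 49.8 + 48.9 + 48.0) / 9 = 48.844
bias = 48.844 − 48.7

bias = +0.14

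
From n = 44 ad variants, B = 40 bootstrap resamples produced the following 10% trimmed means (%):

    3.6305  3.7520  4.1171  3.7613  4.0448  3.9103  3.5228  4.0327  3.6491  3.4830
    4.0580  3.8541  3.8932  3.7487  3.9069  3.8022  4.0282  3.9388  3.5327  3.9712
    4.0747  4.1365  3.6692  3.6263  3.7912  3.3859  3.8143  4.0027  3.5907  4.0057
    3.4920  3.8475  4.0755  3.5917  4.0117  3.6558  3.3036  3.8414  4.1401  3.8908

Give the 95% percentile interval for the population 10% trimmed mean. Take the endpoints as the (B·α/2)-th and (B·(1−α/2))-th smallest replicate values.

Sorted replicates: 3.3036, 3.3859, 3.4830, 3.4920, 3.5228, 3.5327, 3.5907, 3.5917, 3.6263, 3.6305, 3.6491, 3.6558, 3.6692, 3.7487, 3.7520, 3.7613, 3.7912, 3.8022, 3.8143, 3.8414, 3.8475, 3.8541, 3.8908, 3.8932, 3.9069, 3.9103, 3.9388, 3.9712, 4.0027, 4.0057, 4.0117, 4.0282, 4.0327, 4.0448, 4.0580, 4.0747, 4.0755, 4.1171, 4.1365, 4.1401
α = 0.05; lower rank = 40 × 0.025 = 1; upper rank = 40 × 0.975 = 39.
The 1st smallest replicate is 3.3036; the 39th is 4.1365.

(3.3036, 4.1365)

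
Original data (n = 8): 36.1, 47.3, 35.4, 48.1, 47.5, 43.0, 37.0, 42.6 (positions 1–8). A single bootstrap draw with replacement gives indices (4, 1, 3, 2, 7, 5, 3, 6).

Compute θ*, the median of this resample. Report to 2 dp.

Resample values: 48.1, 36.1, 35.4, 47.3, 37.0, 47.5, 35.4, 43.0.
Sorted: 35.4, 35.4, 36.1, 37.0, 43.0, 47.3, 47.5, 48.1
Median = average of the two middle values = 40.00

θ* = 40.00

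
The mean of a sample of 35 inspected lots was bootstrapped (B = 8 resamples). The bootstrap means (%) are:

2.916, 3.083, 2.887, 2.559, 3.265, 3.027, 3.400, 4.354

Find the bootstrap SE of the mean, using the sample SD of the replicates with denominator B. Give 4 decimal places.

Bootstrap SE is the standard deviation of the 8 replicate means.
Mean of replicates: (2.916 + 3.083 + 2.887 + 2.559 + 3.265 + 3.027 + 3.400 + 4.354) / 8 = 25.49100 / 8 = 3.18637
Sum of squared deviations: (−0.27038)² + (−0.10337)² + (−0.29937)² + (−0.62737)² + (+0.07863)² + (−0.15937)² + (+0.21362)² + (+1.16763)² = 2.00758
Variance = 2.00758 / 8 = 0.25095
SE* = √0.25095

SE* = 0.5009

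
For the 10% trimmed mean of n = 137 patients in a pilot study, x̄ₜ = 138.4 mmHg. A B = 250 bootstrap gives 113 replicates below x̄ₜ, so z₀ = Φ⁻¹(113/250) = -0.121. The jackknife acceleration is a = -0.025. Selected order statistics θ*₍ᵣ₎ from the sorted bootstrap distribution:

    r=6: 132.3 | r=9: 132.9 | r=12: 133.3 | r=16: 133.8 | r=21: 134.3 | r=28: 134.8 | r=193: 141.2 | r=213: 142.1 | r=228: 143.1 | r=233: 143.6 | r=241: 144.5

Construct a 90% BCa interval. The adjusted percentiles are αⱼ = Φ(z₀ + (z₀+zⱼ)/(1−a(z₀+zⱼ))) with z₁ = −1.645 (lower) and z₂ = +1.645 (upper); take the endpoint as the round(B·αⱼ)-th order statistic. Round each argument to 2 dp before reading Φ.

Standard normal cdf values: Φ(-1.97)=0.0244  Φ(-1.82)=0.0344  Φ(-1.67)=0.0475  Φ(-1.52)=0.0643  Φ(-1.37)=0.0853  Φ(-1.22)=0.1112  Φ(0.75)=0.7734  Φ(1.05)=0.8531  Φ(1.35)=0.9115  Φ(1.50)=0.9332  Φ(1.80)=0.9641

Lower: z₀ + z₁ = -0.121 + (-1.645) = -1.766; 1 − a(z₀+z₁) = 1 − (-0.025)(-1.766) = 0.9558; argument = -0.121 + (-1.766)/0.9558 = -1.9686 → -1.97.
α₁ = Φ(-1.97) = 0.0244; rank = round(250 × 0.0244) = 6; θ*₍6₎ = 132.3.
Upper: z₀ + z₂ = 1.524; 1 − a(z₀+z₂) = 1.0381; argument = 1.3471 → 1.35; α₂ = 0.9115; rank = 228; θ*₍228₎ = 143.1.

(132.3, 143.1)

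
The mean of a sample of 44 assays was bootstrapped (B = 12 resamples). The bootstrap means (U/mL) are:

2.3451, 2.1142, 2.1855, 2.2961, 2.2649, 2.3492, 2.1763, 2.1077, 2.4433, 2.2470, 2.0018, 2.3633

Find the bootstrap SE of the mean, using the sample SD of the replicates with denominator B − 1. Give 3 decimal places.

Bootstrap SE is the standard deviation of the 12 replicate means.
Mean of replicates: (2.3451 + 2.1142 + 2.1855 + 2.2961 + 2.2649 + 2.3492 + 2.1763 + 2.1077 + 2.4433 + 2.2470 + 2.0018 + 2.3633) / 12 = 26.89440 / 12 = 2.24120
Sum of squared deviations: (+0.10390)² + (−0.12700)² + (−0.05570)² + (+0.05490)² + (+0.02370)² + (+0.10800)² + (−0.06490)² + (−0.13350)² + (+0.20210)² + (+0.00580)² + (−0.23940)² + (+0.12210)² = 0.18040
Variance = 0.18040 / 11 = 0.01640
SE* = √0.01640

SE* = 0.128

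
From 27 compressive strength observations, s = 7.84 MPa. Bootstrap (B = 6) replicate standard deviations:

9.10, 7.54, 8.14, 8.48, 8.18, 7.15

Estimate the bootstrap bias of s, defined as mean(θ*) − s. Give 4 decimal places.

bias = +0.2583

mean(θ*) = (9.10 + 7.54 + 8.14 + 8.48 + 8.18 + 7.15) / 6 = 8.09833
bias = 8.09833 − 7.84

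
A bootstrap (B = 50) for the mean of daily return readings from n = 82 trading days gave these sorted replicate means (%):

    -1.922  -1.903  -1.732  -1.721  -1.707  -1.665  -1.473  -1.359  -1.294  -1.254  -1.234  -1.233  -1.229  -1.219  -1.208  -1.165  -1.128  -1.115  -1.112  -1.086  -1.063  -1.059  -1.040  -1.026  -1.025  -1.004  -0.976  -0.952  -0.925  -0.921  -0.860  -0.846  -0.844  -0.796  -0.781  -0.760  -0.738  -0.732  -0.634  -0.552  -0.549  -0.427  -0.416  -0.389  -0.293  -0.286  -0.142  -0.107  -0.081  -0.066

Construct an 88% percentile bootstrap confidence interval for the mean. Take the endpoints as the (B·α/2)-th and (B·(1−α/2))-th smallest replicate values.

α = 0.12; lower rank = 50 × 0.060 = 3; upper rank = 50 × 0.940 = 47.
The 3rd smallest replicate is -1.732; the 47th is -0.142.

(-1.732, -0.142)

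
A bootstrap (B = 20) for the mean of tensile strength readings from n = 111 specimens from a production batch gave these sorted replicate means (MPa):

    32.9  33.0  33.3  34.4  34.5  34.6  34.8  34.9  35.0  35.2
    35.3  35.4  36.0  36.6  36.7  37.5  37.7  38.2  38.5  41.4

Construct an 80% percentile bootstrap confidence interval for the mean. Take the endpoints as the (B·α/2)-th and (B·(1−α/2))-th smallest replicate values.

α = 0.20; lower rank = 20 × 0.100 = 2; upper rank = 20 × 0.900 = 18.
The 2nd smallest replicate is 33.0; the 18th is 38.2.

(33.0, 38.2)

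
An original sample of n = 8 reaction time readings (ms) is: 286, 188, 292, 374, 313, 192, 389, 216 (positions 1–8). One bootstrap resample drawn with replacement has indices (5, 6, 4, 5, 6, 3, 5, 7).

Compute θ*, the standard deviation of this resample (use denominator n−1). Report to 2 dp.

θ* = 72.93

Resample values: 313, 192, 374, 313, 192, 292, 313, 389.
Mean = 297.2500; sum of squared deviations = 37235.5000
s² = 37235.5000 / 7 = 5319.3571
s = √5319.3571 = 72.93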